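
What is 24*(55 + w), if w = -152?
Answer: -2328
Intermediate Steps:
24*(55 + w) = 24*(55 - 152) = 24*(-97) = -2328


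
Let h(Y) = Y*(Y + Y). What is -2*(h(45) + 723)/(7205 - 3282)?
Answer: -9546/3923 ≈ -2.4333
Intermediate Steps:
h(Y) = 2*Y**2 (h(Y) = Y*(2*Y) = 2*Y**2)
-2*(h(45) + 723)/(7205 - 3282) = -2*(2*45**2 + 723)/(7205 - 3282) = -2*(2*2025 + 723)/3923 = -2*(4050 + 723)/3923 = -9546/3923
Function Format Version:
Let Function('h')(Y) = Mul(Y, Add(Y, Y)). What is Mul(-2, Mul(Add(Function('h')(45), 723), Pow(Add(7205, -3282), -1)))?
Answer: Rational(-9546, 3923) ≈ -2.4333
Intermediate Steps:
Function('h')(Y) = Mul(2, Pow(Y, 2)) (Function('h')(Y) = Mul(Y, Mul(2, Y)) = Mul(2, Pow(Y, 2)))
Mul(-2, Mul(Add(Function('h')(45), 723), Pow(Add(7205, -3282), -1))) = Mul(-2, Mul(Add(Mul(2, Pow(45, 2)), 723), Pow(Add(7205, -3282), -1))) = Mul(-2, Mul(Add(Mul(2, 2025), 723), Pow(3923, -1))) = Mul(-2, Mul(Add(4050, 723), Rational(1, 3923))) = Mul(-2, Mul(4773, Rational(1, 3923))) = Mul(-2, Rational(4773, 3923)) = Rational(-9546, 3923)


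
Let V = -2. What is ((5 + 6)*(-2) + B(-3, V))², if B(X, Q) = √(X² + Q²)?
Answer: (-22 + √13)² ≈ 338.36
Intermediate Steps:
B(X, Q) = √(Q² + X²)
((5 + 6)*(-2) + B(-3, V))² = ((5 + 6)*(-2) + √((-2)² + (-3)²))² = (11*(-2) + √(4 + 9))² = (-22 + √13)²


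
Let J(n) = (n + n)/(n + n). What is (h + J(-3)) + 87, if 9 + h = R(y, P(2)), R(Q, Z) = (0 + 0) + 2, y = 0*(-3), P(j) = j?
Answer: 81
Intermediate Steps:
y = 0
R(Q, Z) = 2 (R(Q, Z) = 0 + 2 = 2)
h = -7 (h = -9 + 2 = -7)
J(n) = 1 (J(n) = (2*n)/((2*n)) = (2*n)*(1/(2*n)) = 1)
(h + J(-3)) + 87 = (-7 + 1) + 87 = -6 + 87 = 81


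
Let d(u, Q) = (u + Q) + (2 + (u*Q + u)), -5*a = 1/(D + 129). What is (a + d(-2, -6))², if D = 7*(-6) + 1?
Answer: 3094081/193600 ≈ 15.982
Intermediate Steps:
D = -41 (D = -42 + 1 = -41)
a = -1/440 (a = -1/(5*(-41 + 129)) = -⅕/88 = -⅕*1/88 = -1/440 ≈ -0.0022727)
d(u, Q) = 2 + Q + 2*u + Q*u (d(u, Q) = (Q + u) + (2 + (Q*u + u)) = (Q + u) + (2 + (u + Q*u)) = (Q + u) + (2 + u + Q*u) = 2 + Q + 2*u + Q*u)
(a + d(-2, -6))² = (-1/440 + (2 - 6 + 2*(-2) - 6*(-2)))² = (-1/440 + (2 - 6 - 4 + 12))² = (-1/440 + 4)² = (1759/440)² = 3094081/193600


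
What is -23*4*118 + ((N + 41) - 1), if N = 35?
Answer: -10781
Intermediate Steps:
-23*4*118 + ((N + 41) - 1) = -23*4*118 + ((35 + 41) - 1) = -92*118 + (76 - 1) = -10856 + 75 = -10781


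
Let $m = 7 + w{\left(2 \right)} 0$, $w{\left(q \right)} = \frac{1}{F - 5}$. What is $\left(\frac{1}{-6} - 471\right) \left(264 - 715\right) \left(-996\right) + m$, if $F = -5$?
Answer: $-211646175$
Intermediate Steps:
$w{\left(q \right)} = - \frac{1}{10}$ ($w{\left(q \right)} = \frac{1}{-5 - 5} = \frac{1}{-10} = - \frac{1}{10}$)
$m = 7$ ($m = 7 - 0 = 7 + 0 = 7$)
$\left(\frac{1}{-6} - 471\right) \left(264 - 715\right) \left(-996\right) + m = \left(\frac{1}{-6} - 471\right) \left(264 - 715\right) \left(-996\right) + 7 = \left(- \frac{1}{6} - 471\right) \left(-451\right) \left(-996\right) + 7 = \left(- \frac{2827}{6}\right) \left(-451\right) \left(-996\right) + 7 = \frac{1274977}{6} \left(-996\right) + 7 = -211646182 + 7 = -211646175$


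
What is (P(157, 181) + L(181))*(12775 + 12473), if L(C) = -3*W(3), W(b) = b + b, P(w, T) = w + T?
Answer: 8079360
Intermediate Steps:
P(w, T) = T + w
W(b) = 2*b
L(C) = -18 (L(C) = -6*3 = -3*6 = -18)
(P(157, 181) + L(181))*(12775 + 12473) = ((181 + 157) - 18)*(12775 + 12473) = (338 - 18)*25248 = 320*25248 = 8079360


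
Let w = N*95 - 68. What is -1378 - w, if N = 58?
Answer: -6820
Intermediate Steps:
w = 5442 (w = 58*95 - 68 = 5510 - 68 = 5442)
-1378 - w = -1378 - 1*5442 = -1378 - 5442 = -6820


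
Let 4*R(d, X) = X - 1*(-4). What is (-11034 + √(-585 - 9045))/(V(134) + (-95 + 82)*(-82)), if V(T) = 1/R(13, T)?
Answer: -380673/36778 + 207*I*√1070/73556 ≈ -10.351 + 0.092054*I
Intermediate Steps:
R(d, X) = 1 + X/4 (R(d, X) = (X - 1*(-4))/4 = (X + 4)/4 = (4 + X)/4 = 1 + X/4)
V(T) = 1/(1 + T/4)
(-11034 + √(-585 - 9045))/(V(134) + (-95 + 82)*(-82)) = (-11034 + √(-585 - 9045))/(4/(4 + 134) + (-95 + 82)*(-82)) = (-11034 + √(-9630))/(4/138 - 13*(-82)) = (-11034 + 3*I*√1070)/(4*(1/138) + 1066) = (-11034 + 3*I*√1070)/(2/69 + 1066) = (-11034 + 3*I*√1070)/(73556/69) = (-11034 + 3*I*√1070)*(69/73556) = -380673/36778 + 207*I*√1070/73556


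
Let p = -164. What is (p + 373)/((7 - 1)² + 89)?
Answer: 209/125 ≈ 1.6720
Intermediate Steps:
(p + 373)/((7 - 1)² + 89) = (-164 + 373)/((7 - 1)² + 89) = 209/(6² + 89) = 209/(36 + 89) = 209/125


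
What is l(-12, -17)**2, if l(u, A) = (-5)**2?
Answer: 625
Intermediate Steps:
l(u, A) = 25
l(-12, -17)**2 = 25**2 = 625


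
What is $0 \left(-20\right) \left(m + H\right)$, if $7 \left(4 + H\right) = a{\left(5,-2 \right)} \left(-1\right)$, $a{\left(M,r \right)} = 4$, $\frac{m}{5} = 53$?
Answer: $0$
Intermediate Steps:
$m = 265$ ($m = 5 \cdot 53 = 265$)
$H = - \frac{32}{7}$ ($H = -4 + \frac{4 \left(-1\right)}{7} = -4 + \frac{1}{7} \left(-4\right) = -4 - \frac{4}{7} = - \frac{32}{7} \approx -4.5714$)
$0 \left(-20\right) \left(m + H\right) = 0 \left(-20\right) \left(265 - \frac{32}{7}\right) = 0 \cdot \frac{1823}{7} = 0$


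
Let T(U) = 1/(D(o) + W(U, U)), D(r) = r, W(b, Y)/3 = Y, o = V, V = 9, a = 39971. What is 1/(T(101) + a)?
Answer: 312/12470953 ≈ 2.5018e-5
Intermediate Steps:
o = 9
W(b, Y) = 3*Y
T(U) = 1/(9 + 3*U)
1/(T(101) + a) = 1/(1/(3*(3 + 101)) + 39971) = 1/((⅓)/104 + 39971) = 1/((⅓)*(1/104) + 39971) = 1/(1/312 + 39971) = 1/(12470953/312) = 312/12470953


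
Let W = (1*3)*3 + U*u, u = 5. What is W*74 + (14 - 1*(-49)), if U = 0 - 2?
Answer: -11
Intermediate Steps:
U = -2
W = -1 (W = (1*3)*3 - 2*5 = 3*3 - 10 = 9 - 10 = -1)
W*74 + (14 - 1*(-49)) = -1*74 + (14 - 1*(-49)) = -74 + (14 + 49) = -74 + 63 = -11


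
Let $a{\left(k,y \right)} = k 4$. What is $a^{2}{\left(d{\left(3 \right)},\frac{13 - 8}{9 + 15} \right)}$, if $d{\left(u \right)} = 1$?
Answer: $16$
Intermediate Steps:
$a{\left(k,y \right)} = 4 k$
$a^{2}{\left(d{\left(3 \right)},\frac{13 - 8}{9 + 15} \right)} = \left(4 \cdot 1\right)^{2} = 4^{2} = 16$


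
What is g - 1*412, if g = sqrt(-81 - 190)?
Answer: -412 + I*sqrt(271) ≈ -412.0 + 16.462*I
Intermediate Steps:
g = I*sqrt(271) (g = sqrt(-271) = I*sqrt(271) ≈ 16.462*I)
g - 1*412 = I*sqrt(271) - 1*412 = I*sqrt(271) - 412 = -412 + I*sqrt(271)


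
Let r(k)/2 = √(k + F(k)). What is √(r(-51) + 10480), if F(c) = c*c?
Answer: √(10480 + 10*√102) ≈ 102.86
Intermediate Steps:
F(c) = c²
r(k) = 2*√(k + k²)
√(r(-51) + 10480) = √(2*√(-51*(1 - 51)) + 10480) = √(2*√(-51*(-50)) + 10480) = √(2*√2550 + 10480) = √(2*(5*√102) + 10480) = √(10*√102 + 10480) = √(10480 + 10*√102)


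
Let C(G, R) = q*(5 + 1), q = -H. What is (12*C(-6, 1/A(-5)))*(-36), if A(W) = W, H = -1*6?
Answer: -15552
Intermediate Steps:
H = -6
q = 6 (q = -1*(-6) = 6)
C(G, R) = 36 (C(G, R) = 6*(5 + 1) = 6*6 = 36)
(12*C(-6, 1/A(-5)))*(-36) = (12*36)*(-36) = 432*(-36) = -15552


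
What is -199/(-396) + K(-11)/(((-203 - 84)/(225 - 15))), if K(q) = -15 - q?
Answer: 55679/16236 ≈ 3.4294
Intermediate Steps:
-199/(-396) + K(-11)/(((-203 - 84)/(225 - 15))) = -199/(-396) + (-15 - 1*(-11))/(((-203 - 84)/(225 - 15))) = -199*(-1/396) + (-15 + 11)/((-287/210)) = 199/396 - 4/((-287*1/210)) = 199/396 - 4/(-41/30) = 199/396 - 4*(-30/41) = 199/396 + 120/41 = 55679/16236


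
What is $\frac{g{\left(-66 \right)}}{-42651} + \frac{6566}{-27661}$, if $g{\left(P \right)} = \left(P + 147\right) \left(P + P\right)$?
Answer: $\frac{1744994}{131085479} \approx 0.013312$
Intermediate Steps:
$g{\left(P \right)} = 2 P \left(147 + P\right)$ ($g{\left(P \right)} = \left(147 + P\right) 2 P = 2 P \left(147 + P\right)$)
$\frac{g{\left(-66 \right)}}{-42651} + \frac{6566}{-27661} = \frac{2 \left(-66\right) \left(147 - 66\right)}{-42651} + \frac{6566}{-27661} = 2 \left(-66\right) 81 \left(- \frac{1}{42651}\right) + 6566 \left(- \frac{1}{27661}\right) = \left(-10692\right) \left(- \frac{1}{42651}\right) - \frac{6566}{27661} = \frac{1188}{4739} - \frac{6566}{27661} = \frac{1744994}{131085479}$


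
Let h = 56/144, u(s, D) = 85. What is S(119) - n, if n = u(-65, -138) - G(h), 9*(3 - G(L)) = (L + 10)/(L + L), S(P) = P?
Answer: 4475/126 ≈ 35.516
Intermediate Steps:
h = 7/18 (h = 56*(1/144) = 7/18 ≈ 0.38889)
G(L) = 3 - (10 + L)/(18*L) (G(L) = 3 - (L + 10)/(9*(L + L)) = 3 - (10 + L)/(9*(2*L)) = 3 - (10 + L)*1/(2*L)/9 = 3 - (10 + L)/(18*L))
n = 10519/126 (n = 85 - (-10 + 53*(7/18))/(18*7/18) = 85 - 18*(-10 + 371/18)/(18*7) = 85 - 18*191/(18*7*18) = 85 - 1*191/126 = 85 - 191/126 = 10519/126 ≈ 83.484)
S(119) - n = 119 - 1*10519/126 = 119 - 10519/126 = 4475/126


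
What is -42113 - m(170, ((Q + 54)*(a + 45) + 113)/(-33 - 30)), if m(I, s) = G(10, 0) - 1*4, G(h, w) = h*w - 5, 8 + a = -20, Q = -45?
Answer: -42104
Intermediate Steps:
a = -28 (a = -8 - 20 = -28)
G(h, w) = -5 + h*w
m(I, s) = -9 (m(I, s) = (-5 + 10*0) - 1*4 = (-5 + 0) - 4 = -5 - 4 = -9)
-42113 - m(170, ((Q + 54)*(a + 45) + 113)/(-33 - 30)) = -42113 - 1*(-9) = -42113 + 9 = -42104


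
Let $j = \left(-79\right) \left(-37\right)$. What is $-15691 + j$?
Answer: $-12768$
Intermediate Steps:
$j = 2923$
$-15691 + j = -15691 + 2923 = -12768$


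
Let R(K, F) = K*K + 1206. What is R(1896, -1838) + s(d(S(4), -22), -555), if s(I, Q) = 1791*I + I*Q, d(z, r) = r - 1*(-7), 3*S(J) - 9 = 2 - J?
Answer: 3577482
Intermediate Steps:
S(J) = 11/3 - J/3 (S(J) = 3 + (2 - J)/3 = 3 + (⅔ - J/3) = 11/3 - J/3)
d(z, r) = 7 + r (d(z, r) = r + 7 = 7 + r)
R(K, F) = 1206 + K² (R(K, F) = K² + 1206 = 1206 + K²)
R(1896, -1838) + s(d(S(4), -22), -555) = (1206 + 1896²) + (7 - 22)*(1791 - 555) = (1206 + 3594816) - 15*1236 = 3596022 - 18540 = 3577482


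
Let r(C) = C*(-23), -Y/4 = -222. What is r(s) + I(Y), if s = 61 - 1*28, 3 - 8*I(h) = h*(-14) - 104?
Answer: 6467/8 ≈ 808.38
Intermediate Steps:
Y = 888 (Y = -4*(-222) = 888)
I(h) = 107/8 + 7*h/4 (I(h) = 3/8 - (h*(-14) - 104)/8 = 3/8 - (-14*h - 104)/8 = 3/8 - (-104 - 14*h)/8 = 3/8 + (13 + 7*h/4) = 107/8 + 7*h/4)
s = 33 (s = 61 - 28 = 33)
r(C) = -23*C
r(s) + I(Y) = -23*33 + (107/8 + (7/4)*888) = -759 + (107/8 + 1554) = -759 + 12539/8 = 6467/8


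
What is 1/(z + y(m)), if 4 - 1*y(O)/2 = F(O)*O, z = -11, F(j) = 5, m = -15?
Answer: 1/147 ≈ 0.0068027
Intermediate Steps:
y(O) = 8 - 10*O
1/(z + y(m)) = 1/(-11 + (8 - 10*(-15))) = 1/(-11 + (8 + 150)) = 1/(-11 + 158) = 1/147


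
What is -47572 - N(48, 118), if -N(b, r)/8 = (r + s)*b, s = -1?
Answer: -2644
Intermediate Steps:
N(b, r) = -8*b*(-1 + r) (N(b, r) = -8*(r - 1)*b = -8*(-1 + r)*b = -8*b*(-1 + r))
-47572 - N(48, 118) = -47572 - 8*48*(1 - 1*118) = -47572 - 8*48*(1 - 118) = -47572 - 8*48*(-117) = -47572 - 1*(-44928) = -47572 + 44928 = -2644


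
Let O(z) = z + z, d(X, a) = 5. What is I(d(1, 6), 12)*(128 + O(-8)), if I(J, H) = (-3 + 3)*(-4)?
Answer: 0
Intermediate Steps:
I(J, H) = 0 (I(J, H) = 0*(-4) = 0)
O(z) = 2*z
I(d(1, 6), 12)*(128 + O(-8)) = 0*(128 + 2*(-8)) = 0*(128 - 16) = 0*112 = 0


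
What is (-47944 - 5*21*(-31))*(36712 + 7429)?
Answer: -1972617149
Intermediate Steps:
(-47944 - 5*21*(-31))*(36712 + 7429) = (-47944 - 105*(-31))*44141 = (-47944 + 3255)*44141 = -44689*44141 = -1972617149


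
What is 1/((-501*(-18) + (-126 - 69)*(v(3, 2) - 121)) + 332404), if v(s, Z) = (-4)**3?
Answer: 1/377497 ≈ 2.6490e-6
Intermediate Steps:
v(s, Z) = -64
1/((-501*(-18) + (-126 - 69)*(v(3, 2) - 121)) + 332404) = 1/((-501*(-18) + (-126 - 69)*(-64 - 121)) + 332404) = 1/((9018 - 195*(-185)) + 332404) = 1/((9018 + 36075) + 332404) = 1/(45093 + 332404) = 1/377497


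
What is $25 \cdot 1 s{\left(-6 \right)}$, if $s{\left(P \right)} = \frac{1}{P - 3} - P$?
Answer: $\frac{1325}{9} \approx 147.22$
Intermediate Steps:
$s{\left(P \right)} = \frac{1}{-3 + P} - P$
$25 \cdot 1 s{\left(-6 \right)} = 25 \cdot 1 \frac{1 - \left(-6\right)^{2} + 3 \left(-6\right)}{-3 - 6} = 25 \frac{1 - 36 - 18}{-9} = 25 \left(- \frac{1 - 36 - 18}{9}\right) = 25 \left(\left(- \frac{1}{9}\right) \left(-53\right)\right) = 25 \cdot \frac{53}{9} = \frac{1325}{9}$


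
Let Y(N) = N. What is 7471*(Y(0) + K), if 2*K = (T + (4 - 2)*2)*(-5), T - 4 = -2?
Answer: -112065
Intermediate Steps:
T = 2 (T = 4 - 2 = 2)
K = -15 (K = ((2 + (4 - 2)*2)*(-5))/2 = ((2 + 2*2)*(-5))/2 = ((2 + 4)*(-5))/2 = (6*(-5))/2 = (½)*(-30) = -15)
7471*(Y(0) + K) = 7471*(0 - 15) = 7471*(-15) = -112065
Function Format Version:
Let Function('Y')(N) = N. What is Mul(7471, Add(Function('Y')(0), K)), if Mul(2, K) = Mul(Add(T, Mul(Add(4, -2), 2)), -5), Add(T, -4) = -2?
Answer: -112065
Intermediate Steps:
T = 2 (T = Add(4, -2) = 2)
K = -15 (K = Mul(Rational(1, 2), Mul(Add(2, Mul(Add(4, -2), 2)), -5)) = Mul(Rational(1, 2), Mul(Add(2, Mul(2, 2)), -5)) = Mul(Rational(1, 2), Mul(Add(2, 4), -5)) = Mul(Rational(1, 2), Mul(6, -5)) = Mul(Rational(1, 2), -30) = -15)
Mul(7471, Add(Function('Y')(0), K)) = Mul(7471, Add(0, -15)) = Mul(7471, -15) = -112065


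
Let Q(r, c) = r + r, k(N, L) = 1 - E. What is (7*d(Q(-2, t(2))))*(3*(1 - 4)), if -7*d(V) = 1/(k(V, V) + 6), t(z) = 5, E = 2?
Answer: 9/5 ≈ 1.8000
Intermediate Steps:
k(N, L) = -1 (k(N, L) = 1 - 1*2 = 1 - 2 = -1)
Q(r, c) = 2*r
d(V) = -1/35 (d(V) = -1/(7*(-1 + 6)) = -1/7/5 = -1/7*1/5 = -1/35)
(7*d(Q(-2, t(2))))*(3*(1 - 4)) = (7*(-1/35))*(3*(1 - 4)) = -3*(-3)/5 = -1/5*(-9) = 9/5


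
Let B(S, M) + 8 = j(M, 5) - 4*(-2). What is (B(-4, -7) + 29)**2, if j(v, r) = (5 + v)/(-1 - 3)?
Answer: 3481/4 ≈ 870.25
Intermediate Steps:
j(v, r) = -5/4 - v/4 (j(v, r) = (5 + v)/(-4) = (5 + v)*(-1/4) = -5/4 - v/4)
B(S, M) = -5/4 - M/4 (B(S, M) = -8 + ((-5/4 - M/4) - 4*(-2)) = -8 + ((-5/4 - M/4) + 8) = -8 + (27/4 - M/4) = -5/4 - M/4)
(B(-4, -7) + 29)**2 = ((-5/4 - 1/4*(-7)) + 29)**2 = ((-5/4 + 7/4) + 29)**2 = (1/2 + 29)**2 = (59/2)**2 = 3481/4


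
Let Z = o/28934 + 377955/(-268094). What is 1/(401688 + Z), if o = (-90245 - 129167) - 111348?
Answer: 3878515898/1557903488775119 ≈ 2.4896e-6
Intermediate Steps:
o = -330760 (o = -219412 - 111348 = -330760)
Z = -49805260705/3878515898 (Z = -330760/28934 + 377955/(-268094) = -330760*1/28934 + 377955*(-1/268094) = -165380/14467 - 377955/268094 = -49805260705/3878515898 ≈ -12.841)
1/(401688 + Z) = 1/(401688 - 49805260705/3878515898) = 1/(1557903488775119/3878515898) = 3878515898/1557903488775119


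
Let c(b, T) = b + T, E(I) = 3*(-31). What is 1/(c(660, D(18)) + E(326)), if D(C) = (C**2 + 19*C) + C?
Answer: 1/1251 ≈ 0.00079936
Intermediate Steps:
E(I) = -93
D(C) = C**2 + 20*C
c(b, T) = T + b
1/(c(660, D(18)) + E(326)) = 1/((18*(20 + 18) + 660) - 93) = 1/((18*38 + 660) - 93) = 1/((684 + 660) - 93) = 1/(1344 - 93) = 1/1251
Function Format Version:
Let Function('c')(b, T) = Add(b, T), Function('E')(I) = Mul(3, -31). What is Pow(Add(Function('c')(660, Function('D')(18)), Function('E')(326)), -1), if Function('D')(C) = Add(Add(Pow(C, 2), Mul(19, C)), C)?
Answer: Rational(1, 1251) ≈ 0.00079936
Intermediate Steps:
Function('E')(I) = -93
Function('D')(C) = Add(Pow(C, 2), Mul(20, C))
Function('c')(b, T) = Add(T, b)
Pow(Add(Function('c')(660, Function('D')(18)), Function('E')(326)), -1) = Pow(Add(Add(Mul(18, Add(20, 18)), 660), -93), -1) = Pow(Add(Add(Mul(18, 38), 660), -93), -1) = Pow(Add(Add(684, 660), -93), -1) = Pow(Add(1344, -93), -1) = Pow(1251, -1) = Rational(1, 1251)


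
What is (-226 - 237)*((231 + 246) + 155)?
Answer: -292616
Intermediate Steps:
(-226 - 237)*((231 + 246) + 155) = -463*(477 + 155) = -463*632 = -292616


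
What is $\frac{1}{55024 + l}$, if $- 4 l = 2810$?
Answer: $\frac{2}{108643} \approx 1.8409 \cdot 10^{-5}$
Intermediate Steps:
$l = - \frac{1405}{2}$ ($l = \left(- \frac{1}{4}\right) 2810 = - \frac{1405}{2} \approx -702.5$)
$\frac{1}{55024 + l} = \frac{1}{55024 - \frac{1405}{2}} = \frac{1}{\frac{108643}{2}} = \frac{2}{108643}$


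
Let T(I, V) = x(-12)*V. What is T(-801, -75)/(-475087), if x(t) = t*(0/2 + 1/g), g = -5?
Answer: 180/475087 ≈ 0.00037888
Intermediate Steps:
x(t) = -t/5 (x(t) = t*(0/2 + 1/(-5)) = t*(0*(1/2) + 1*(-1/5)) = t*(0 - 1/5) = t*(-1/5) = -t/5)
T(I, V) = 12*V/5 (T(I, V) = (-1/5*(-12))*V = 12*V/5)
T(-801, -75)/(-475087) = ((12/5)*(-75))/(-475087) = -180*(-1/475087) = 180/475087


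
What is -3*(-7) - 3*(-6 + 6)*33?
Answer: 21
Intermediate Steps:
-3*(-7) - 3*(-6 + 6)*33 = 21 - 3*0*33 = 21 + 0*33 = 21 + 0 = 21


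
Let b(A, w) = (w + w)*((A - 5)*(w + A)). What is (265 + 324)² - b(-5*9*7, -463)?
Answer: 230883881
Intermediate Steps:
b(A, w) = 2*w*(-5 + A)*(A + w) (b(A, w) = (2*w)*((-5 + A)*(A + w)) = 2*w*(-5 + A)*(A + w))
(265 + 324)² - b(-5*9*7, -463) = (265 + 324)² - 2*(-463)*((-5*9*7)² - 5*(-5*9)*7 - 5*(-463) + (-5*9*7)*(-463)) = 589² - 2*(-463)*((-45*7)² - (-225)*7 + 2315 - 45*7*(-463)) = 346921 - 2*(-463)*((-315)² - 5*(-315) + 2315 - 315*(-463)) = 346921 - 2*(-463)*(99225 + 1575 + 2315 + 145845) = 346921 - 2*(-463)*248960 = 346921 - 1*(-230536960) = 346921 + 230536960 = 230883881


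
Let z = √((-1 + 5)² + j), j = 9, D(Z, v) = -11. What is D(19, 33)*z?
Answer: -55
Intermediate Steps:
z = 5 (z = √((-1 + 5)² + 9) = √(4² + 9) = √(16 + 9) = √25 = 5)
D(19, 33)*z = -11*5 = -55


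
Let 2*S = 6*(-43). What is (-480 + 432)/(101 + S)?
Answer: 12/7 ≈ 1.7143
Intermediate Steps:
S = -129 (S = (6*(-43))/2 = (½)*(-258) = -129)
(-480 + 432)/(101 + S) = (-480 + 432)/(101 - 129) = -48/(-28) = -48*(-1/28) = 12/7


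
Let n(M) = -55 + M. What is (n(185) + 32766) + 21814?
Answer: 54710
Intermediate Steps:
(n(185) + 32766) + 21814 = ((-55 + 185) + 32766) + 21814 = (130 + 32766) + 21814 = 32896 + 21814 = 54710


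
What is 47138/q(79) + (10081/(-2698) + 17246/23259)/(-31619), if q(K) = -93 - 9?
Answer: -5196125986663909/11243687879662 ≈ -462.14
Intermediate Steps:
q(K) = -102
47138/q(79) + (10081/(-2698) + 17246/23259)/(-31619) = 47138/(-102) + (10081/(-2698) + 17246/23259)/(-31619) = 47138*(-1/102) + (10081*(-1/2698) + 17246*(1/23259))*(-1/31619) = -23569/51 + (-10081/2698 + 17246/23259)*(-1/31619) = -23569/51 - 187944271/62752782*(-1/31619) = -23569/51 + 187944271/1984180214058 = -5196125986663909/11243687879662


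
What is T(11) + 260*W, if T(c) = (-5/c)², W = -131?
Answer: -4121235/121 ≈ -34060.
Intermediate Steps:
T(c) = 25/c²
T(11) + 260*W = 25/11² + 260*(-131) = 25*(1/121) - 34060 = 25/121 - 34060 = -4121235/121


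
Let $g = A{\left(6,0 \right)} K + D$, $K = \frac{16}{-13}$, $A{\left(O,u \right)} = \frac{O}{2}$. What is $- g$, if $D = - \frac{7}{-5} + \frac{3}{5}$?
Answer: $\frac{22}{13} \approx 1.6923$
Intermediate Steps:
$A{\left(O,u \right)} = \frac{O}{2}$ ($A{\left(O,u \right)} = O \frac{1}{2} = \frac{O}{2}$)
$D = 2$ ($D = \left(-7\right) \left(- \frac{1}{5}\right) + 3 \cdot \frac{1}{5} = \frac{7}{5} + \frac{3}{5} = 2$)
$K = - \frac{16}{13}$ ($K = 16 \left(- \frac{1}{13}\right) = - \frac{16}{13} \approx -1.2308$)
$g = - \frac{22}{13}$ ($g = \frac{1}{2} \cdot 6 \left(- \frac{16}{13}\right) + 2 = 3 \left(- \frac{16}{13}\right) + 2 = - \frac{48}{13} + 2 = - \frac{22}{13} \approx -1.6923$)
$- g = \left(-1\right) \left(- \frac{22}{13}\right) = \frac{22}{13}$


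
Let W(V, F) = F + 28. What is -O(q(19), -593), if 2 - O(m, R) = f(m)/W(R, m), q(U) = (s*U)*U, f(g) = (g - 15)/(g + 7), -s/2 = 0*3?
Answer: -407/196 ≈ -2.0765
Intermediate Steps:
s = 0 (s = -0*3 = -2*0 = 0)
f(g) = (-15 + g)/(7 + g)
W(V, F) = 28 + F
q(U) = 0 (q(U) = (0*U)*U = 0*U = 0)
O(m, R) = 2 - (-15 + m)/((7 + m)*(28 + m)) (O(m, R) = 2 - (-15 + m)/(7 + m)/(28 + m) = 2 - (-15 + m)/((7 + m)*(28 + m)))
-O(q(19), -593) = -(15 - 1*0 + 2*(7 + 0)*(28 + 0))/((7 + 0)*(28 + 0)) = -(15 + 0 + 2*7*28)/(7*28) = -(15 + 0 + 392)/(7*28) = -407/(7*28) = -1*407/196 = -407/196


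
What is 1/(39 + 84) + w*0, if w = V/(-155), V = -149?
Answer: 1/123 ≈ 0.0081301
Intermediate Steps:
w = 149/155 (w = -149/(-155) = -149*(-1/155) = 149/155 ≈ 0.96129)
1/(39 + 84) + w*0 = 1/(39 + 84) + (149/155)*0 = 1/123 + 0 = 1/123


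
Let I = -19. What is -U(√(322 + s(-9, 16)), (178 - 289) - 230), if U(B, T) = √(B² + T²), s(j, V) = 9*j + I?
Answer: -√116503 ≈ -341.33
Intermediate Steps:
s(j, V) = -19 + 9*j (s(j, V) = 9*j - 19 = -19 + 9*j)
-U(√(322 + s(-9, 16)), (178 - 289) - 230) = -√((√(322 + (-19 + 9*(-9))))² + ((178 - 289) - 230)²) = -√((√(322 + (-19 - 81)))² + (-111 - 230)²) = -√((√(322 - 100))² + (-341)²) = -√((√222)² + 116281) = -√(222 + 116281) = -√116503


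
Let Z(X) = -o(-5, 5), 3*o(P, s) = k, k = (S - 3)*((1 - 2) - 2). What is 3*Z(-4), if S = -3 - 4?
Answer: -30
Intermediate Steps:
S = -7
k = 30 (k = (-7 - 3)*((1 - 2) - 2) = -10*(-1 - 2) = -10*(-3) = 30)
o(P, s) = 10 (o(P, s) = (⅓)*30 = 10)
Z(X) = -10 (Z(X) = -1*10 = -10)
3*Z(-4) = 3*(-10) = -30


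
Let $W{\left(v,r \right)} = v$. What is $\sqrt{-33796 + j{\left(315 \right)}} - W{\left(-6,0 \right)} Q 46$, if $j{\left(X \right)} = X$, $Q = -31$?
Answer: $-8556 + i \sqrt{33481} \approx -8556.0 + 182.98 i$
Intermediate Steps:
$\sqrt{-33796 + j{\left(315 \right)}} - W{\left(-6,0 \right)} Q 46 = \sqrt{-33796 + 315} - \left(-6\right) \left(-31\right) 46 = \sqrt{-33481} - 186 \cdot 46 = i \sqrt{33481} - 8556 = -8556 + i \sqrt{33481}$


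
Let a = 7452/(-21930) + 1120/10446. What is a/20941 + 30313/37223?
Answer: 12117912719665627/14880454499514795 ≈ 0.81435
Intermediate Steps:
a = -4440166/19090065 (a = 7452*(-1/21930) + 1120*(1/10446) = -1242/3655 + 560/5223 = -4440166/19090065 ≈ -0.23259)
a/20941 + 30313/37223 = -4440166/19090065/20941 + 30313/37223 = -4440166/19090065*1/20941 + 30313*(1/37223) = -4440166/399765051165 + 30313/37223 = 12117912719665627/14880454499514795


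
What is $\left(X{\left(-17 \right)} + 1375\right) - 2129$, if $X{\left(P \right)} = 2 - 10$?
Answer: $-762$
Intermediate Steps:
$X{\left(P \right)} = -8$
$\left(X{\left(-17 \right)} + 1375\right) - 2129 = \left(-8 + 1375\right) - 2129 = 1367 - 2129 = -762$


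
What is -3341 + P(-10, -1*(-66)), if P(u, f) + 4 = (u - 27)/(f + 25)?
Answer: -304432/91 ≈ -3345.4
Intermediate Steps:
P(u, f) = -4 + (-27 + u)/(25 + f) (P(u, f) = -4 + (u - 27)/(f + 25) = -4 + (-27 + u)/(25 + f))
-3341 + P(-10, -1*(-66)) = -3341 + (-127 - 10 - (-4)*(-66))/(25 - 1*(-66)) = -3341 + (-127 - 10 - 4*66)/(25 + 66) = -3341 + (-127 - 10 - 264)/91 = -3341 + (1/91)*(-401) = -3341 - 401/91 = -304432/91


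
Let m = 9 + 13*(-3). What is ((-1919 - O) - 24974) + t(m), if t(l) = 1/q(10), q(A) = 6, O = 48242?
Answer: -450809/6 ≈ -75135.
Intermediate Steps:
m = -30 (m = 9 - 39 = -30)
t(l) = ⅙ (t(l) = 1/6 = ⅙)
((-1919 - O) - 24974) + t(m) = ((-1919 - 1*48242) - 24974) + ⅙ = ((-1919 - 48242) - 24974) + ⅙ = (-50161 - 24974) + ⅙ = -75135 + ⅙ = -450809/6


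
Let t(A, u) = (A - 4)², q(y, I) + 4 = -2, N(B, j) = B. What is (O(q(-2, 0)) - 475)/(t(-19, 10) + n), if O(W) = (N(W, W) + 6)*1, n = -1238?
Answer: 475/709 ≈ 0.66996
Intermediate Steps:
q(y, I) = -6 (q(y, I) = -4 - 2 = -6)
O(W) = 6 + W (O(W) = (W + 6)*1 = (6 + W)*1 = 6 + W)
t(A, u) = (-4 + A)²
(O(q(-2, 0)) - 475)/(t(-19, 10) + n) = ((6 - 6) - 475)/((-4 - 19)² - 1238) = (0 - 475)/((-23)² - 1238) = -475/(529 - 1238) = -475/(-709) = -475*(-1/709) = 475/709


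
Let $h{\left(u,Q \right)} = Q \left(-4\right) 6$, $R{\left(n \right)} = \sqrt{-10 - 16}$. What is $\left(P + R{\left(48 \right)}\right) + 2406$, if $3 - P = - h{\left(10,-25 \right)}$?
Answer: $3009 + i \sqrt{26} \approx 3009.0 + 5.099 i$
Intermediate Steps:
$R{\left(n \right)} = i \sqrt{26}$ ($R{\left(n \right)} = \sqrt{-26} = i \sqrt{26}$)
$h{\left(u,Q \right)} = - 24 Q$ ($h{\left(u,Q \right)} = - 4 Q 6 = - 24 Q$)
$P = 603$ ($P = 3 - - \left(-24\right) \left(-25\right) = 3 - \left(-1\right) 600 = 3 - -600 = 3 + 600 = 603$)
$\left(P + R{\left(48 \right)}\right) + 2406 = \left(603 + i \sqrt{26}\right) + 2406 = 3009 + i \sqrt{26}$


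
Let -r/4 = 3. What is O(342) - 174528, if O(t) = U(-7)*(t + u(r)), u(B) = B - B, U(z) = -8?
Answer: -177264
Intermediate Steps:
r = -12 (r = -4*3 = -12)
u(B) = 0
O(t) = -8*t (O(t) = -8*(t + 0) = -8*t)
O(342) - 174528 = -8*342 - 174528 = -2736 - 174528 = -177264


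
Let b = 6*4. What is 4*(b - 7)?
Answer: 68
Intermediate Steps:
b = 24
4*(b - 7) = 4*(24 - 7) = 4*17 = 68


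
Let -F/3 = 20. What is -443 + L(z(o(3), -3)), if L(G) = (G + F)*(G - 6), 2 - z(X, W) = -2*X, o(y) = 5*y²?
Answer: 2309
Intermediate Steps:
F = -60 (F = -3*20 = -60)
z(X, W) = 2 + 2*X (z(X, W) = 2 - (-2)*X = 2 + 2*X)
L(G) = (-60 + G)*(-6 + G) (L(G) = (G - 60)*(G - 6) = (-60 + G)*(-6 + G))
-443 + L(z(o(3), -3)) = -443 + (360 + (2 + 2*(5*3²))² - 66*(2 + 2*(5*3²))) = -443 + (360 + (2 + 2*(5*9))² - 66*(2 + 2*(5*9))) = -443 + (360 + (2 + 2*45)² - 66*(2 + 2*45)) = -443 + (360 + (2 + 90)² - 66*(2 + 90)) = -443 + (360 + 92² - 66*92) = -443 + (360 + 8464 - 6072) = -443 + 2752 = 2309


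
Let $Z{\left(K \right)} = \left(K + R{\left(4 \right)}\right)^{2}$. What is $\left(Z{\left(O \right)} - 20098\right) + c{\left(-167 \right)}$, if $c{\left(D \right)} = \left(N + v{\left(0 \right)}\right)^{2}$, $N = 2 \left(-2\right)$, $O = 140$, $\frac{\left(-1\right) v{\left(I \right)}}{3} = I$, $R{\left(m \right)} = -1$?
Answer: $-761$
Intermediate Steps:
$v{\left(I \right)} = - 3 I$
$N = -4$
$Z{\left(K \right)} = \left(-1 + K\right)^{2}$ ($Z{\left(K \right)} = \left(K - 1\right)^{2} = \left(-1 + K\right)^{2}$)
$c{\left(D \right)} = 16$ ($c{\left(D \right)} = \left(-4 - 0\right)^{2} = \left(-4 + 0\right)^{2} = \left(-4\right)^{2} = 16$)
$\left(Z{\left(O \right)} - 20098\right) + c{\left(-167 \right)} = \left(\left(-1 + 140\right)^{2} - 20098\right) + 16 = \left(139^{2} - 20098\right) + 16 = \left(19321 - 20098\right) + 16 = -777 + 16 = -761$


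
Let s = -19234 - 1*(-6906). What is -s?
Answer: 12328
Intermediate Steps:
s = -12328 (s = -19234 + 6906 = -12328)
-s = -1*(-12328) = 12328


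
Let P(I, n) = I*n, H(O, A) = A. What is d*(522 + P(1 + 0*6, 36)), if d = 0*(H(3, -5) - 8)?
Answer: 0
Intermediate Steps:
d = 0 (d = 0*(-5 - 8) = 0*(-13) = 0)
d*(522 + P(1 + 0*6, 36)) = 0*(522 + (1 + 0*6)*36) = 0*(522 + (1 + 0)*36) = 0*(522 + 1*36) = 0*(522 + 36) = 0*558 = 0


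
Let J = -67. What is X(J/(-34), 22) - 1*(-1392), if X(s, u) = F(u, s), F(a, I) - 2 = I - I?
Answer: 1394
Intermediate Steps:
F(a, I) = 2 (F(a, I) = 2 + (I - I) = 2 + 0 = 2)
X(s, u) = 2
X(J/(-34), 22) - 1*(-1392) = 2 - 1*(-1392) = 2 + 1392 = 1394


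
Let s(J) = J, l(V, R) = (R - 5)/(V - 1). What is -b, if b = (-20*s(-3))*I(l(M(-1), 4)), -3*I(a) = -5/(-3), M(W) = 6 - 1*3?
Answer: 100/3 ≈ 33.333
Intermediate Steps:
M(W) = 3 (M(W) = 6 - 3 = 3)
l(V, R) = (-5 + R)/(-1 + V)
I(a) = -5/9 (I(a) = -(-5)/(3*(-3)) = -(-5)*(-1)/(3*3) = -⅓*5/3 = -5/9)
b = -100/3 (b = -20*(-3)*(-5/9) = 60*(-5/9) = -100/3 ≈ -33.333)
-b = -1*(-100/3) = 100/3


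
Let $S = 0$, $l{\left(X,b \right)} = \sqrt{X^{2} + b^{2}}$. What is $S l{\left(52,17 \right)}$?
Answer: $0$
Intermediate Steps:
$S l{\left(52,17 \right)} = 0 \sqrt{52^{2} + 17^{2}} = 0 \sqrt{2704 + 289} = 0 \sqrt{2993} = 0$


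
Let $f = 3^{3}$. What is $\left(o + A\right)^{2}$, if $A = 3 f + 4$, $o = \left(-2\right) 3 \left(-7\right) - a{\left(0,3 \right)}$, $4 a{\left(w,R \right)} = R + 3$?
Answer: $\frac{63001}{4} \approx 15750.0$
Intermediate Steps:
$a{\left(w,R \right)} = \frac{3}{4} + \frac{R}{4}$ ($a{\left(w,R \right)} = \frac{R + 3}{4} = \frac{3 + R}{4} = \frac{3}{4} + \frac{R}{4}$)
$o = \frac{81}{2}$ ($o = \left(-2\right) 3 \left(-7\right) - \left(\frac{3}{4} + \frac{1}{4} \cdot 3\right) = \left(-6\right) \left(-7\right) - \left(\frac{3}{4} + \frac{3}{4}\right) = 42 - \frac{3}{2} = \frac{81}{2} \approx 40.5$)
$f = 27$
$A = 85$ ($A = 3 \cdot 27 + 4 = 81 + 4 = 85$)
$\left(o + A\right)^{2} = \left(\frac{81}{2} + 85\right)^{2} = \left(\frac{251}{2}\right)^{2} = \frac{63001}{4}$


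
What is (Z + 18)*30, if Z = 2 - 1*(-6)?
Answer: 780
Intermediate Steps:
Z = 8 (Z = 2 + 6 = 8)
(Z + 18)*30 = (8 + 18)*30 = 26*30 = 780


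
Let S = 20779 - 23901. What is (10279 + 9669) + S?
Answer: 16826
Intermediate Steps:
S = -3122
(10279 + 9669) + S = (10279 + 9669) - 3122 = 19948 - 3122 = 16826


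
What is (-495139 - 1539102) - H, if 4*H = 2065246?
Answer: -5101105/2 ≈ -2.5506e+6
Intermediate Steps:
H = 1032623/2 (H = (1/4)*2065246 = 1032623/2 ≈ 5.1631e+5)
(-495139 - 1539102) - H = (-495139 - 1539102) - 1*1032623/2 = -2034241 - 1032623/2 = -5101105/2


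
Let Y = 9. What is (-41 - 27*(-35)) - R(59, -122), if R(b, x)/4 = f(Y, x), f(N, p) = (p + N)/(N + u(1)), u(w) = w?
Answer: 4746/5 ≈ 949.20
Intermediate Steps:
f(N, p) = (N + p)/(1 + N) (f(N, p) = (p + N)/(N + 1) = (N + p)/(1 + N))
R(b, x) = 18/5 + 2*x/5 (R(b, x) = 4*((9 + x)/(1 + 9)) = 4*((9 + x)/10) = 4*(9/10 + x/10) = 18/5 + 2*x/5)
(-41 - 27*(-35)) - R(59, -122) = (-41 - 27*(-35)) - (18/5 + (⅖)*(-122)) = (-41 + 945) - (18/5 - 244/5) = 904 - 1*(-226/5) = 904 + 226/5 = 4746/5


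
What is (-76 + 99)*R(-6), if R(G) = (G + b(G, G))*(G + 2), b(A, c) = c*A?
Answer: -2760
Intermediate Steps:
b(A, c) = A*c
R(G) = (2 + G)*(G + G**2) (R(G) = (G + G*G)*(G + 2) = (G + G**2)*(2 + G) = (2 + G)*(G + G**2))
(-76 + 99)*R(-6) = (-76 + 99)*(-6*(2 + (-6)**2 + 3*(-6))) = 23*(-6*(2 + 36 - 18)) = 23*(-6*20) = 23*(-120) = -2760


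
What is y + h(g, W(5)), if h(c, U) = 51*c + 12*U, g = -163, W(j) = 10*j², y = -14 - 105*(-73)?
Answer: 2338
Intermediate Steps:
y = 7651 (y = -14 + 7665 = 7651)
h(c, U) = 12*U + 51*c
y + h(g, W(5)) = 7651 + (12*(10*5²) + 51*(-163)) = 7651 + (12*(10*25) - 8313) = 7651 + (12*250 - 8313) = 7651 + (3000 - 8313) = 7651 - 5313 = 2338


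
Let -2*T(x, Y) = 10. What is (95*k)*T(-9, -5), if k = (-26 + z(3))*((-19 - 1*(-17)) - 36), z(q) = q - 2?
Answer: -451250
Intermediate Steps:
z(q) = -2 + q
T(x, Y) = -5 (T(x, Y) = -½*10 = -5)
k = 950 (k = (-26 + (-2 + 3))*((-19 - 1*(-17)) - 36) = (-26 + 1)*((-19 + 17) - 36) = -25*(-2 - 36) = -25*(-38) = 950)
(95*k)*T(-9, -5) = (95*950)*(-5) = 90250*(-5) = -451250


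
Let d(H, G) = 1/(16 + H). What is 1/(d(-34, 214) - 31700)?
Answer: -18/570601 ≈ -3.1546e-5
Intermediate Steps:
1/(d(-34, 214) - 31700) = 1/(1/(16 - 34) - 31700) = 1/(1/(-18) - 31700) = 1/(-1/18 - 31700) = 1/(-570601/18) = -18/570601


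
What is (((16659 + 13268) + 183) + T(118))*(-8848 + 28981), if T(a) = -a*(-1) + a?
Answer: 610956018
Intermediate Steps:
T(a) = 2*a (T(a) = a + a = 2*a)
(((16659 + 13268) + 183) + T(118))*(-8848 + 28981) = (((16659 + 13268) + 183) + 2*118)*(-8848 + 28981) = ((29927 + 183) + 236)*20133 = (30110 + 236)*20133 = 30346*20133 = 610956018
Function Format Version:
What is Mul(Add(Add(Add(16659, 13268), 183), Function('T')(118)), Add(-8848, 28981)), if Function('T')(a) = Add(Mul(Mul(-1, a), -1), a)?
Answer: 610956018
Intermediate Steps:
Function('T')(a) = Mul(2, a) (Function('T')(a) = Add(a, a) = Mul(2, a))
Mul(Add(Add(Add(16659, 13268), 183), Function('T')(118)), Add(-8848, 28981)) = Mul(Add(Add(Add(16659, 13268), 183), Mul(2, 118)), Add(-8848, 28981)) = Mul(Add(Add(29927, 183), 236), 20133) = Mul(Add(30110, 236), 20133) = Mul(30346, 20133) = 610956018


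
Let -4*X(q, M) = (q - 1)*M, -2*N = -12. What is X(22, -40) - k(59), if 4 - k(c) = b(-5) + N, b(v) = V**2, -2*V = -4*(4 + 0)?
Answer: 276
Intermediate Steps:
V = 8 (V = -(-1)*4*(4 + 0)/2 = -(-1)*4*4/2 = -(-1)*16/2 = -1/2*(-16) = 8)
N = 6 (N = -1/2*(-12) = 6)
X(q, M) = -M*(-1 + q)/4 (X(q, M) = -(q - 1)*M/4 = -(-1 + q)*M/4 = -M*(-1 + q)/4)
b(v) = 64 (b(v) = 8**2 = 64)
k(c) = -66 (k(c) = 4 - (64 + 6) = 4 - 1*70 = 4 - 70 = -66)
X(22, -40) - k(59) = (1/4)*(-40)*(1 - 1*22) - 1*(-66) = (1/4)*(-40)*(1 - 22) + 66 = (1/4)*(-40)*(-21) + 66 = 210 + 66 = 276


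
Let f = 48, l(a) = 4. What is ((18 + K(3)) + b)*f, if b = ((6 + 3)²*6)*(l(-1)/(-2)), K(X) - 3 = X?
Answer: -45504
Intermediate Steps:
K(X) = 3 + X
b = -972 (b = ((6 + 3)²*6)*(4/(-2)) = (9²*6)*(4*(-½)) = (81*6)*(-2) = 486*(-2) = -972)
((18 + K(3)) + b)*f = ((18 + (3 + 3)) - 972)*48 = ((18 + 6) - 972)*48 = (24 - 972)*48 = -948*48 = -45504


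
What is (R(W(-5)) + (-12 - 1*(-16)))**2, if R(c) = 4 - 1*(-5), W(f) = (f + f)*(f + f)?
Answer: 169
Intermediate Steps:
W(f) = 4*f**2 (W(f) = (2*f)*(2*f) = 4*f**2)
R(c) = 9 (R(c) = 4 + 5 = 9)
(R(W(-5)) + (-12 - 1*(-16)))**2 = (9 + (-12 - 1*(-16)))**2 = (9 + (-12 + 16))**2 = (9 + 4)**2 = 13**2 = 169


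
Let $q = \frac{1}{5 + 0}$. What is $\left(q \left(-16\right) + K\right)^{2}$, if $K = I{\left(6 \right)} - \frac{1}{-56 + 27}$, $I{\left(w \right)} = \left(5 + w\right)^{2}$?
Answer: $\frac{291931396}{21025} \approx 13885.0$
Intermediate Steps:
$q = \frac{1}{5} \approx 0.2$
$K = \frac{3510}{29}$ ($K = \left(5 + 6\right)^{2} - \frac{1}{-56 + 27} = 11^{2} - \frac{1}{-29} = 121 - - \frac{1}{29} = 121 + \frac{1}{29} = \frac{3510}{29} \approx 121.03$)
$\left(q \left(-16\right) + K\right)^{2} = \left(\frac{1}{5} \left(-16\right) + \frac{3510}{29}\right)^{2} = \left(- \frac{16}{5} + \frac{3510}{29}\right)^{2} = \left(\frac{17086}{145}\right)^{2} = \frac{291931396}{21025}$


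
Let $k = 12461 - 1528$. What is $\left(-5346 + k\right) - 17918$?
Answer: $-12331$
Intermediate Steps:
$k = 10933$
$\left(-5346 + k\right) - 17918 = \left(-5346 + 10933\right) - 17918 = 5587 - 17918 = -12331$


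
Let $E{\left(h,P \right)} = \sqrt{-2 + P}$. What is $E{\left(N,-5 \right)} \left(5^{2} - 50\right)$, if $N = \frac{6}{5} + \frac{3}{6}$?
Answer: $- 25 i \sqrt{7} \approx - 66.144 i$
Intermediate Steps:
$N = \frac{17}{10}$ ($N = 6 \cdot \frac{1}{5} + 3 \cdot \frac{1}{6} = \frac{6}{5} + \frac{1}{2} = \frac{17}{10} \approx 1.7$)
$E{\left(N,-5 \right)} \left(5^{2} - 50\right) = \sqrt{-2 - 5} \left(5^{2} - 50\right) = \sqrt{-7} \left(25 - 50\right) = i \sqrt{7} \left(-25\right) = - 25 i \sqrt{7}$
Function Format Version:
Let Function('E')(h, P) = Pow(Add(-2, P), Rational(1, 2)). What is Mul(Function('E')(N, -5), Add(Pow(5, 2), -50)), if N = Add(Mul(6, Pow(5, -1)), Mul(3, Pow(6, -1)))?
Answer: Mul(-25, I, Pow(7, Rational(1, 2))) ≈ Mul(-66.144, I)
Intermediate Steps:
N = Rational(17, 10) (N = Add(Mul(6, Rational(1, 5)), Mul(3, Rational(1, 6))) = Add(Rational(6, 5), Rational(1, 2)) = Rational(17, 10) ≈ 1.7000)
Mul(Function('E')(N, -5), Add(Pow(5, 2), -50)) = Mul(Pow(Add(-2, -5), Rational(1, 2)), Add(Pow(5, 2), -50)) = Mul(Pow(-7, Rational(1, 2)), Add(25, -50)) = Mul(Mul(I, Pow(7, Rational(1, 2))), -25) = Mul(-25, I, Pow(7, Rational(1, 2)))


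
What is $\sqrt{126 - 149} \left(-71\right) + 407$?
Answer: $407 - 71 i \sqrt{23} \approx 407.0 - 340.5 i$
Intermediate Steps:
$\sqrt{126 - 149} \left(-71\right) + 407 = \sqrt{-23} \left(-71\right) + 407 = i \sqrt{23} \left(-71\right) + 407 = - 71 i \sqrt{23} + 407 = 407 - 71 i \sqrt{23}$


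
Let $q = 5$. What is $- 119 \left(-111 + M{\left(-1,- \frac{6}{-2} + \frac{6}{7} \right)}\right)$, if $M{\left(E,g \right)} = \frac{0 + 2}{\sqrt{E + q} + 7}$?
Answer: $\frac{118643}{9} \approx 13183.0$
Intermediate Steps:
$M{\left(E,g \right)} = \frac{2}{7 + \sqrt{5 + E}}$ ($M{\left(E,g \right)} = \frac{0 + 2}{\sqrt{E + 5} + 7} = \frac{2}{\sqrt{5 + E} + 7} = \frac{2}{7 + \sqrt{5 + E}}$)
$- 119 \left(-111 + M{\left(-1,- \frac{6}{-2} + \frac{6}{7} \right)}\right) = - 119 \left(-111 + \frac{2}{7 + \sqrt{5 - 1}}\right) = - 119 \left(-111 + \frac{2}{7 + \sqrt{4}}\right) = - 119 \left(-111 + \frac{2}{7 + 2}\right) = - 119 \left(-111 + \frac{2}{9}\right) = \left(-119\right) \left(- \frac{997}{9}\right) = \frac{118643}{9}$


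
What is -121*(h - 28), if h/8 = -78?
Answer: 78892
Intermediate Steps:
h = -624 (h = 8*(-78) = -624)
-121*(h - 28) = -121*(-624 - 28) = -121*(-652) = 78892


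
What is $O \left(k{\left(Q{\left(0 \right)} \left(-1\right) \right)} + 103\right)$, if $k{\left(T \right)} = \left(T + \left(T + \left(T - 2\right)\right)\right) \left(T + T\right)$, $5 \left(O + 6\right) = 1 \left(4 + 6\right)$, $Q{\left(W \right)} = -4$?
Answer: $-732$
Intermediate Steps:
$O = -4$ ($O = -6 + \frac{1 \left(4 + 6\right)}{5} = -6 + \frac{1 \cdot 10}{5} = -6 + \frac{1}{5} \cdot 10 = -6 + 2 = -4$)
$k{\left(T \right)} = 2 T \left(-2 + 3 T\right)$ ($k{\left(T \right)} = \left(T + \left(T + \left(-2 + T\right)\right)\right) 2 T = \left(T + \left(-2 + 2 T\right)\right) 2 T = \left(-2 + 3 T\right) 2 T = 2 T \left(-2 + 3 T\right)$)
$O \left(k{\left(Q{\left(0 \right)} \left(-1\right) \right)} + 103\right) = - 4 \left(2 \left(\left(-4\right) \left(-1\right)\right) \left(-2 + 3 \left(\left(-4\right) \left(-1\right)\right)\right) + 103\right) = - 4 \left(2 \cdot 4 \left(-2 + 3 \cdot 4\right) + 103\right) = - 4 \left(2 \cdot 4 \left(-2 + 12\right) + 103\right) = - 4 \left(2 \cdot 4 \cdot 10 + 103\right) = - 4 \left(80 + 103\right) = \left(-4\right) 183 = -732$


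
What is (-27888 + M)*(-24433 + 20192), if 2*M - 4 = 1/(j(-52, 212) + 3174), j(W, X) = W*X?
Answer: 1856753062441/15700 ≈ 1.1826e+8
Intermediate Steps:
M = 31399/15700 (M = 2 + 1/(2*(-52*212 + 3174)) = 2 + 1/(2*(-11024 + 3174)) = 2 + (½)/(-7850) = 2 + (½)*(-1/7850) = 2 - 1/15700 = 31399/15700 ≈ 1.9999)
(-27888 + M)*(-24433 + 20192) = (-27888 + 31399/15700)*(-24433 + 20192) = -437810201/15700*(-4241) = 1856753062441/15700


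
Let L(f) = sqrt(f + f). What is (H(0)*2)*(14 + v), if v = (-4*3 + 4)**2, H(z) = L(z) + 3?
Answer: 468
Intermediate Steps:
L(f) = sqrt(2)*sqrt(f) (L(f) = sqrt(2*f) = sqrt(2)*sqrt(f))
H(z) = 3 + sqrt(2)*sqrt(z) (H(z) = sqrt(2)*sqrt(z) + 3 = 3 + sqrt(2)*sqrt(z))
v = 64 (v = (-12 + 4)**2 = (-8)**2 = 64)
(H(0)*2)*(14 + v) = ((3 + sqrt(2)*sqrt(0))*2)*(14 + 64) = ((3 + sqrt(2)*0)*2)*78 = ((3 + 0)*2)*78 = (3*2)*78 = 6*78 = 468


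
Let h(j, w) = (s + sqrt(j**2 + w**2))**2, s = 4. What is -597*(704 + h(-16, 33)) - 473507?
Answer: -1706312 - 4776*sqrt(1345) ≈ -1.8815e+6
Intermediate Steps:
h(j, w) = (4 + sqrt(j**2 + w**2))**2
-597*(704 + h(-16, 33)) - 473507 = -597*(704 + (4 + sqrt((-16)**2 + 33**2))**2) - 473507 = -597*(704 + (4 + sqrt(256 + 1089))**2) - 473507 = -597*(704 + (4 + sqrt(1345))**2) - 473507 = (-420288 - 597*(4 + sqrt(1345))**2) - 473507 = -893795 - 597*(4 + sqrt(1345))**2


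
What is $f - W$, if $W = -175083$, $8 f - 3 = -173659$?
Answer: $153376$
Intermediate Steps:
$f = -21707$ ($f = \frac{3}{8} + \frac{1}{8} \left(-173659\right) = \frac{3}{8} - \frac{173659}{8} = -21707$)
$f - W = -21707 - -175083 = -21707 + 175083 = 153376$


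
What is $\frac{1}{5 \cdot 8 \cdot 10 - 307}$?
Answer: $\frac{1}{93} \approx 0.010753$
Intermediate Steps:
$\frac{1}{5 \cdot 8 \cdot 10 - 307} = \frac{1}{40 \cdot 10 - 307} = \frac{1}{400 - 307} = \frac{1}{93}$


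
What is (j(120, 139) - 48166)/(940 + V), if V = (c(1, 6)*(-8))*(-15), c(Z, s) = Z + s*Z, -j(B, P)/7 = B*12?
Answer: -29123/890 ≈ -32.722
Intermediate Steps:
j(B, P) = -84*B (j(B, P) = -7*B*12 = -84*B)
c(Z, s) = Z + Z*s
V = 840 (V = ((1*(1 + 6))*(-8))*(-15) = ((1*7)*(-8))*(-15) = (7*(-8))*(-15) = -56*(-15) = 840)
(j(120, 139) - 48166)/(940 + V) = (-84*120 - 48166)/(940 + 840) = (-10080 - 48166)/1780 = -58246*1/1780 = -29123/890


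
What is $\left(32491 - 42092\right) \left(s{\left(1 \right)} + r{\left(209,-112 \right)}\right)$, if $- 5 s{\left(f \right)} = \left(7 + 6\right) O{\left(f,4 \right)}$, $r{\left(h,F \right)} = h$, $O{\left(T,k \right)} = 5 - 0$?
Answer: $-1881796$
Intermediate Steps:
$O{\left(T,k \right)} = 5$ ($O{\left(T,k \right)} = 5 + 0 = 5$)
$s{\left(f \right)} = -13$ ($s{\left(f \right)} = - \frac{\left(7 + 6\right) 5}{5} = - \frac{13 \cdot 5}{5} = \left(- \frac{1}{5}\right) 65 = -13$)
$\left(32491 - 42092\right) \left(s{\left(1 \right)} + r{\left(209,-112 \right)}\right) = \left(32491 - 42092\right) \left(-13 + 209\right) = \left(-9601\right) 196 = -1881796$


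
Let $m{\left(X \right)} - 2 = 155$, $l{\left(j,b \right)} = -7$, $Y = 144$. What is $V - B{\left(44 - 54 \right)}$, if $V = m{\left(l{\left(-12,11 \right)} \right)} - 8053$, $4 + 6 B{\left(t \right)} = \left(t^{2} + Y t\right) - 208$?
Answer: $- \frac{22912}{3} \approx -7637.3$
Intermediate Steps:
$m{\left(X \right)} = 157$ ($m{\left(X \right)} = 2 + 155 = 157$)
$B{\left(t \right)} = - \frac{106}{3} + 24 t + \frac{t^{2}}{6}$ ($B{\left(t \right)} = - \frac{2}{3} + \frac{\left(t^{2} + 144 t\right) - 208}{6} = - \frac{2}{3} + \frac{-208 + t^{2} + 144 t}{6} = - \frac{2}{3} + \left(- \frac{104}{3} + 24 t + \frac{t^{2}}{6}\right) = - \frac{106}{3} + 24 t + \frac{t^{2}}{6}$)
$V = -7896$ ($V = 157 - 8053 = -7896$)
$V - B{\left(44 - 54 \right)} = -7896 - \left(- \frac{106}{3} + 24 \left(44 - 54\right) + \frac{\left(44 - 54\right)^{2}}{6}\right) = -7896 - \left(- \frac{106}{3} + 24 \left(-10\right) + \frac{\left(-10\right)^{2}}{6}\right) = -7896 - \left(- \frac{106}{3} - 240 + \frac{1}{6} \cdot 100\right) = -7896 - \left(- \frac{106}{3} - 240 + \frac{50}{3}\right) = -7896 - - \frac{776}{3} = -7896 + \frac{776}{3} = - \frac{22912}{3}$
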